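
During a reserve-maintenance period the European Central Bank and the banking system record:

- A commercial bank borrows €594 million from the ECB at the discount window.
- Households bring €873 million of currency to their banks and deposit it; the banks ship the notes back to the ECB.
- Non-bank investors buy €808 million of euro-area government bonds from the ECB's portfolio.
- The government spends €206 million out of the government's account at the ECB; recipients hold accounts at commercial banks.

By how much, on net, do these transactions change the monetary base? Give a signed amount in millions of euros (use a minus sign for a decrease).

Discount-window loan €594 million: ECB balance sheet expands → +€594M.
Currency deposit €873 million: just a shift between currency and reserves — both are base money → 0.
Asset sale (to non-banks) €808 million: ECB balance sheet contracts → −€808M.
Government spending €206 million: a non-base liability converts back to reserves → +€206M.
Net: 594 + 0 − 808 + 206 = -€8 million.

-€8 million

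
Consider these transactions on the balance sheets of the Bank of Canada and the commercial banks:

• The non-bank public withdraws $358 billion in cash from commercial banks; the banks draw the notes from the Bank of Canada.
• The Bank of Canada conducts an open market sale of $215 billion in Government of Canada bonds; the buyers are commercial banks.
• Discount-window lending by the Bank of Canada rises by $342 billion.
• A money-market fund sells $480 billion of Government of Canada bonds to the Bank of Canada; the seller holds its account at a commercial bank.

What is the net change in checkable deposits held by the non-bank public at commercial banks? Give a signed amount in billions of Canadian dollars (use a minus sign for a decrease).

+$122 billion

Bank of Canada balance sheet:
  Assets:      Securities +$265B, Loans to banks +$342B
  Liabilities: Bank reserves +$249B, Currency in circulation +$358B
Commercial banking system:
  Assets:      Reserves at CB +$249B, Securities +$215B
  Liabilities: Checkable deposits +$122B, Borrowings from CB +$342B
So the change in checkable deposits held by the non-bank public at commercial banks is +$122 billion.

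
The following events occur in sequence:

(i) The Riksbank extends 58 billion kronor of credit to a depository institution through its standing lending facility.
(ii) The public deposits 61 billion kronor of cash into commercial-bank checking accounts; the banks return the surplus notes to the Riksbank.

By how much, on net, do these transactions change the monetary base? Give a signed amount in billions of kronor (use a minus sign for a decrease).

Discount-window loan 58 billion kronor: Riksbank balance sheet expands → +58B.
Currency deposit 61 billion kronor: just a shift between currency and reserves — both are base money → 0.
Net: 58 + 0 = +58 billion.

+58 billion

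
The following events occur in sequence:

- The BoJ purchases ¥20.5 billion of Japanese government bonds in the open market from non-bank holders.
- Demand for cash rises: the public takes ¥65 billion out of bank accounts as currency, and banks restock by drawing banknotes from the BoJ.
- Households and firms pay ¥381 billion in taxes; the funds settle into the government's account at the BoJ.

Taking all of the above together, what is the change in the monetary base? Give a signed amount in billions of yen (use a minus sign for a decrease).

-¥360.5 billion

Asset purchase (from non-banks) ¥20.5 billion: BoJ balance sheet expands → +¥20.5B.
Currency withdrawal ¥65 billion: just a shift between currency and reserves — both are base money → 0.
Government account inflow ¥381 billion: reserves shift to a non-base liability → −¥381B.
Net: 20.5 + 0 − 381 = -¥360.5 billion.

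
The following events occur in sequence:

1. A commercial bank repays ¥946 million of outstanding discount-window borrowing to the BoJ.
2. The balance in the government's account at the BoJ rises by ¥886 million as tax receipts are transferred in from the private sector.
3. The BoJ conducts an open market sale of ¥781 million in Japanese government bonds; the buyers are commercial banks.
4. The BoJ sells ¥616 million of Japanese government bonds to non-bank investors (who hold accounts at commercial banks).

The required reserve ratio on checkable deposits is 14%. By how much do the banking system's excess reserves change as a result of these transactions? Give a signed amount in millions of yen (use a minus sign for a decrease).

-¥3018.72 million

Discount-window repayment ¥946 million: reserves −¥946M, deposits 0.
Government account inflow ¥886 million: reserves −¥886M, deposits −¥886M.
OMO sale (to banks) ¥781 million: reserves −¥781M, deposits 0.
Asset sale (to non-banks) ¥616 million: reserves −¥616M, deposits −¥616M.
Totals: Δreserves = −¥3229M, Δdeposits = −¥1502M.
Δrequired reserves = 14% × −¥1502M = −¥210.28M.
Δexcess reserves = Δreserves − Δrequired = −¥3229M − (−¥210.28M) = -¥3018.72 million.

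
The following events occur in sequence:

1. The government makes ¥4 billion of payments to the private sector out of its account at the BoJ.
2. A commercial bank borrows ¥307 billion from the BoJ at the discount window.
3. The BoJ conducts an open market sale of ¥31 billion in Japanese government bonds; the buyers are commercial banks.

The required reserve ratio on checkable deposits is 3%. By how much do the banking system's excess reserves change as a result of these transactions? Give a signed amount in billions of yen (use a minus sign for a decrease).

Government spending ¥4 billion: reserves +¥4B, deposits +¥4B.
Discount-window loan ¥307 billion: reserves +¥307B, deposits 0.
OMO sale (to banks) ¥31 billion: reserves −¥31B, deposits 0.
Totals: Δreserves = +¥280B, Δdeposits = +¥4B.
Δrequired reserves = 3% × +¥4B = +¥0.12B.
Δexcess reserves = Δreserves − Δrequired = +¥280B − (+¥0.12B) = +¥279.88 billion.

+¥279.88 billion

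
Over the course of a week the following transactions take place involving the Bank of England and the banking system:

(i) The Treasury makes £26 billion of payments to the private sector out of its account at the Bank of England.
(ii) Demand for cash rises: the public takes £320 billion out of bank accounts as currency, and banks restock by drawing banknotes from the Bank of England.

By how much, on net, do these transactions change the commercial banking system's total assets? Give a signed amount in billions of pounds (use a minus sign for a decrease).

-£294 billion

Government spending £26 billion: bank balance sheets expand → +£26B.
Currency withdrawal £320 billion: bank balance sheets shrink → −£320B.
Net: 26 − 320 = -£294 billion.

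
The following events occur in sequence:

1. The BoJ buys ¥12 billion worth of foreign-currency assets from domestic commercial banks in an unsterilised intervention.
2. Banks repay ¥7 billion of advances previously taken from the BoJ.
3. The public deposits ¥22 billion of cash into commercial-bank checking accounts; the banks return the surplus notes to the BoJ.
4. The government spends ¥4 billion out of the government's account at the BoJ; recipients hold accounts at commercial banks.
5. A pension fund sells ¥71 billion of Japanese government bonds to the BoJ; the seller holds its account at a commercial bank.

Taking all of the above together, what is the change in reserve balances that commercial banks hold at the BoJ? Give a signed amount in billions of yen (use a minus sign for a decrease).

+¥102 billion

FX purchase ¥12 billion: the BoJ pays by crediting reserve accounts → +¥12B.
Discount-window repayment ¥7 billion: repayment is debited from reserves → −¥7B.
Currency deposit ¥22 billion: returned notes are swapped for reserve credit → +¥22B.
Government spending ¥4 billion: government payments flow into bank reserve accounts → +¥4B.
Asset purchase (from non-banks) ¥71 billion: the BoJ pays by crediting reserve accounts → +¥71B.
Net: 12 − 7 + 22 + 4 + 71 = +¥102 billion.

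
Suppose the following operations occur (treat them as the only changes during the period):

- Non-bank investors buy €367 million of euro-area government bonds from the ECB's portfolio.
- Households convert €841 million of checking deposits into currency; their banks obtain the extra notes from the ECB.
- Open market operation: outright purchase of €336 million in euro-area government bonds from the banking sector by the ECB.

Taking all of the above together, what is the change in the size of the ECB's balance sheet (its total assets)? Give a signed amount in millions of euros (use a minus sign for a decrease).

ECB balance sheet:
  Assets:      Securities −€31M
  Liabilities: Bank reserves −€872M, Currency in circulation +€841M
Change in total ECB assets = -€31 million.

-€31 million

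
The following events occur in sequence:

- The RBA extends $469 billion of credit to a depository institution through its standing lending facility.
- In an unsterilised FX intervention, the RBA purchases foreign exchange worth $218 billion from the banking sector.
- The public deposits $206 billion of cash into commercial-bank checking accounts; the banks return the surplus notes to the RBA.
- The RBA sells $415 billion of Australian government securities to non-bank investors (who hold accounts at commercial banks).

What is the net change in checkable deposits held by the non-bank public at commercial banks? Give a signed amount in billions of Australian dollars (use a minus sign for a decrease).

-$209 billion

RBA balance sheet:
  Assets:      Securities −$415B, Loans to banks +$469B, Foreign assets +$218B
  Liabilities: Bank reserves +$478B, Currency in circulation −$206B
Commercial banking system:
  Assets:      Reserves at CB +$478B, Foreign assets −$218B
  Liabilities: Checkable deposits −$209B, Borrowings from CB +$469B
So the change in checkable deposits held by the non-bank public at commercial banks is -$209 billion.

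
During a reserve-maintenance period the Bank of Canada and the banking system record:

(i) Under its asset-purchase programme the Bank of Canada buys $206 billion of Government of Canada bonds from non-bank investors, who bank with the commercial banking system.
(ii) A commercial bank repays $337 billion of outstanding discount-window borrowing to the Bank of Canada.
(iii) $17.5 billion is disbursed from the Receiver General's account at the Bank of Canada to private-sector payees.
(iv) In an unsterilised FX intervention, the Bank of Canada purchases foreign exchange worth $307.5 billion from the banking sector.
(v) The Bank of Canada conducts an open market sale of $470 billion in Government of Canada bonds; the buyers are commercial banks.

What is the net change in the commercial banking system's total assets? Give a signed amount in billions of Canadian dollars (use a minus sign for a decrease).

-$113.5 billion

Bank of Canada balance sheet:
  Assets:      Securities −$264B, Loans to banks −$337B, Foreign assets +$307.5B
  Liabilities: Bank reserves −$276B, Government deposits −$17.5B
Commercial banking system:
  Assets:      Reserves at CB −$276B, Securities +$470B, Foreign assets −$307.5B
  Liabilities: Checkable deposits +$223.5B, Borrowings from CB −$337B
Change in total bank assets = -$113.5 billion.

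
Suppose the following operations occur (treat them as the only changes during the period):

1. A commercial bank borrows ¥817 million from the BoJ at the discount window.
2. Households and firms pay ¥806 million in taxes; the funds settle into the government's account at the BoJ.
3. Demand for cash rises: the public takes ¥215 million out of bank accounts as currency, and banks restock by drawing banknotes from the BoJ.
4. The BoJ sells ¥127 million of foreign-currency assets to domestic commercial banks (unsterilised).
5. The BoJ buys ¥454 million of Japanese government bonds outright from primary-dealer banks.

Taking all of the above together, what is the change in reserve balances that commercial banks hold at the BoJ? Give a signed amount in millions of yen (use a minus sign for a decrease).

+¥123 million

Discount-window loan ¥817 million: the loan is credited to the bank's reserve account → +¥817M.
Government account inflow ¥806 million: funds move from bank reserves into the government account → −¥806M.
Currency withdrawal ¥215 million: banks swap reserves for currency → −¥215M.
FX sale ¥127 million: the buying banks pay out of their reserve balances → −¥127M.
OMO purchase (from banks) ¥454 million: the BoJ pays by crediting reserve accounts → +¥454M.
Net: 817 − 806 − 215 − 127 + 454 = +¥123 million.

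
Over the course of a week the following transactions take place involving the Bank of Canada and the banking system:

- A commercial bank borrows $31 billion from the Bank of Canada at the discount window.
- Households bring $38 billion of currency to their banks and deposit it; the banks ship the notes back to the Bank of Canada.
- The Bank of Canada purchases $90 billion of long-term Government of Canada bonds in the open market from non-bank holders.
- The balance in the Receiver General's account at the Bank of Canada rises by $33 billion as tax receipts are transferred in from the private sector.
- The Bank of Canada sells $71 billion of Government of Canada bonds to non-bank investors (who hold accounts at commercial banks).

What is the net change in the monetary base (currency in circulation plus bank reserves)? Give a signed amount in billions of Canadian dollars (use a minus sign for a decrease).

Discount-window loan $31 billion: Bank of Canada balance sheet expands → +$31B.
Currency deposit $38 billion: just a shift between currency and reserves — both are base money → 0.
Asset purchase (from non-banks) $90 billion: Bank of Canada balance sheet expands → +$90B.
Government account inflow $33 billion: reserves shift to a non-base liability → −$33B.
Asset sale (to non-banks) $71 billion: Bank of Canada balance sheet contracts → −$71B.
Net: 31 + 0 + 90 − 33 − 71 = +$17 billion.

+$17 billion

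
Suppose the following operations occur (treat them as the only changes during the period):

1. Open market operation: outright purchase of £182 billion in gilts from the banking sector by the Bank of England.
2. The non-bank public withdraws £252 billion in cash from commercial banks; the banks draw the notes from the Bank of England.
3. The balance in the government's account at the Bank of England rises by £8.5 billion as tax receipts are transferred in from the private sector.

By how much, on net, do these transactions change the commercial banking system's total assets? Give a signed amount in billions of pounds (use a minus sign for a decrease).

-£260.5 billion

OMO purchase (from banks) £182 billion: just an asset swap on bank balance sheets → 0.
Currency withdrawal £252 billion: bank balance sheets shrink → −£252B.
Government account inflow £8.5 billion: bank balance sheets shrink → −£8.5B.
Net: 0 − 252 − 8.5 = -£260.5 billion.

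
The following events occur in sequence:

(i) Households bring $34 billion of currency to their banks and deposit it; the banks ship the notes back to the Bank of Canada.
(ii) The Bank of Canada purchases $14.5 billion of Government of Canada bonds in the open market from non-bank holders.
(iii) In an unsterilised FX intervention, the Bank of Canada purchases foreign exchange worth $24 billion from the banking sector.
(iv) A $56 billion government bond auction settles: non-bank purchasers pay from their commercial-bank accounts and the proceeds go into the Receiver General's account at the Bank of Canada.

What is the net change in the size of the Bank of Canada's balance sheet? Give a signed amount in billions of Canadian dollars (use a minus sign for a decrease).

Currency deposit $34 billion: only the composition of liabilities changes → 0.
Asset purchase (from non-banks) $14.5 billion: a Bank of Canada asset is acquired → +$14.5B.
FX purchase $24 billion: a Bank of Canada asset is acquired → +$24B.
Government account inflow $56 billion: only the composition of liabilities changes → 0.
Net: 0 + 14.5 + 24 + 0 = +$38.5 billion.

+$38.5 billion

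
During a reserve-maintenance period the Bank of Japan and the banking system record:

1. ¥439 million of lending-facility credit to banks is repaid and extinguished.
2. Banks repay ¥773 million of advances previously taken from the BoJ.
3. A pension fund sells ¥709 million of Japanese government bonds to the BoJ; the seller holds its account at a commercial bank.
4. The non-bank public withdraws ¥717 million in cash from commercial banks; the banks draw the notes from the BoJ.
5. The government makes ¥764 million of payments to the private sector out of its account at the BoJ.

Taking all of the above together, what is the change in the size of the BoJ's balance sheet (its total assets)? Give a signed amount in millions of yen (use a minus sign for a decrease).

BoJ balance sheet:
  Assets:      Securities +¥709M, Loans to banks −¥1212M
  Liabilities: Bank reserves −¥456M, Currency in circulation +¥717M, Government deposits −¥764M
Commercial banking system:
  Assets:      Reserves at CB −¥456M
  Liabilities: Checkable deposits +¥756M, Borrowings from CB −¥1212M
Change in total BoJ assets = -¥503 million.

-¥503 million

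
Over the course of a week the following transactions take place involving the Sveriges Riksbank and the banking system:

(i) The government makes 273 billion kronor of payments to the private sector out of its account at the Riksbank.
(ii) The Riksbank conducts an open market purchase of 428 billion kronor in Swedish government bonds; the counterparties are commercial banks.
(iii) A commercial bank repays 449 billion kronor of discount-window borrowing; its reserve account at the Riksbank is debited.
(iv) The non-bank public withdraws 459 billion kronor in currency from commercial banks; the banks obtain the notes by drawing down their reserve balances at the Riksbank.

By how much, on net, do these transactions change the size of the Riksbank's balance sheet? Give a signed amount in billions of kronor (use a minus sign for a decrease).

Government spending 273 billion kronor: only the composition of liabilities changes → 0.
OMO purchase (from banks) 428 billion kronor: a Riksbank asset is acquired → +428B.
Discount-window repayment 449 billion kronor: a Riksbank asset is shed → −449B.
Currency withdrawal 459 billion kronor: only the composition of liabilities changes → 0.
Net: 0 + 428 − 449 + 0 = -21 billion.

-21 billion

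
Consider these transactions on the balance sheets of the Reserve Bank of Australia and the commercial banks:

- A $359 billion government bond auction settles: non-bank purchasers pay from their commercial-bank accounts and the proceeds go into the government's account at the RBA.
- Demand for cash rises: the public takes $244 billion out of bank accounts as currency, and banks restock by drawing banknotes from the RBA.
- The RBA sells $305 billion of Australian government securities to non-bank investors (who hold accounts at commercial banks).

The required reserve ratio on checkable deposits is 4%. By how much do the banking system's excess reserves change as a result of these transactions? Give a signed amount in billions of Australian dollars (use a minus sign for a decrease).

Government account inflow $359 billion: reserves −$359B, deposits −$359B.
Currency withdrawal $244 billion: reserves −$244B, deposits −$244B.
Asset sale (to non-banks) $305 billion: reserves −$305B, deposits −$305B.
Totals: Δreserves = −$908B, Δdeposits = −$908B.
Δrequired reserves = 4% × −$908B = −$36.32B.
Δexcess reserves = Δreserves − Δrequired = −$908B − (−$36.32B) = -$871.68 billion.

-$871.68 billion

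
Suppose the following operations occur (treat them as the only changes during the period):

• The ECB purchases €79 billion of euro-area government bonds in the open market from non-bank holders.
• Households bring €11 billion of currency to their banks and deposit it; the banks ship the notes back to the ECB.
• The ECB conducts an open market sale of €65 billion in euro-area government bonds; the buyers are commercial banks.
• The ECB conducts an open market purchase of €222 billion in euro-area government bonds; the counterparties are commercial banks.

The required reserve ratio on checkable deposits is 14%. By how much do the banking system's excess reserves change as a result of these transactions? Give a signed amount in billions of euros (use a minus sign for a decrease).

+€234.4 billion

Asset purchase (from non-banks) €79 billion: reserves +€79B, deposits +€79B.
Currency deposit €11 billion: reserves +€11B, deposits +€11B.
OMO sale (to banks) €65 billion: reserves −€65B, deposits 0.
OMO purchase (from banks) €222 billion: reserves +€222B, deposits 0.
Totals: Δreserves = +€247B, Δdeposits = +€90B.
Δrequired reserves = 14% × +€90B = +€12.6B.
Δexcess reserves = Δreserves − Δrequired = +€247B − (+€12.6B) = +€234.4 billion.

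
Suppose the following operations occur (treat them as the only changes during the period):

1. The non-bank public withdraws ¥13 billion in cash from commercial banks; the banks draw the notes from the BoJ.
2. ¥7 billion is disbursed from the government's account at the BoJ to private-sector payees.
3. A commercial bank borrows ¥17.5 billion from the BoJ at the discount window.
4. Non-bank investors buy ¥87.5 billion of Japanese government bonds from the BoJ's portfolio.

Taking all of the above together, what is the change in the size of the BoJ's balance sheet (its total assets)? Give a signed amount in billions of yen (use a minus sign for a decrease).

-¥70 billion

BoJ balance sheet:
  Assets:      Securities −¥87.5B, Loans to banks +¥17.5B
  Liabilities: Bank reserves −¥76B, Currency in circulation +¥13B, Government deposits −¥7B
Change in total BoJ assets = -¥70 billion.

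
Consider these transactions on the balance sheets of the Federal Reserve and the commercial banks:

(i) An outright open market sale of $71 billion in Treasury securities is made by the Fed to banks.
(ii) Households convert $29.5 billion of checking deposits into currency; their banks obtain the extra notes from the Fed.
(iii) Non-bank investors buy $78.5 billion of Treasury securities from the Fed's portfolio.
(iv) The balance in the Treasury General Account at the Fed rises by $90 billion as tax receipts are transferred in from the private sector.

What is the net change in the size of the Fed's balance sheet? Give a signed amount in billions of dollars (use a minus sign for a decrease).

OMO sale (to banks) $71 billion: a Fed asset is shed → −$71B.
Currency withdrawal $29.5 billion: only the composition of liabilities changes → 0.
Asset sale (to non-banks) $78.5 billion: a Fed asset is shed → −$78.5B.
Government account inflow $90 billion: only the composition of liabilities changes → 0.
Net: −71 + 0 − 78.5 + 0 = -$149.5 billion.

-$149.5 billion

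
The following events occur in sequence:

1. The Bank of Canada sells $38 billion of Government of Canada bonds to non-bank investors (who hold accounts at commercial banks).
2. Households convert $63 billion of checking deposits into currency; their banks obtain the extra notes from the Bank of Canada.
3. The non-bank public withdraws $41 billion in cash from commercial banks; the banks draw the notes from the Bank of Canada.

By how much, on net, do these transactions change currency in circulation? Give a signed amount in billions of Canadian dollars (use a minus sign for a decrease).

Bank of Canada balance sheet:
  Assets:      Securities −$38B
  Liabilities: Bank reserves −$142B, Currency in circulation +$104B
So the change in currency in circulation is +$104 billion.

+$104 billion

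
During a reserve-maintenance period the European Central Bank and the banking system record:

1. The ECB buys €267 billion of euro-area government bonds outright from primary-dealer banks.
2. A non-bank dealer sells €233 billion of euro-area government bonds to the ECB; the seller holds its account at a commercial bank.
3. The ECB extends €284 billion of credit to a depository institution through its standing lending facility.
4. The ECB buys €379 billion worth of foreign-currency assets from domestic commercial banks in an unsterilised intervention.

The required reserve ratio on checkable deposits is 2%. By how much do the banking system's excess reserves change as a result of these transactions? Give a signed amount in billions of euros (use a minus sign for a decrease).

OMO purchase (from banks) €267 billion: reserves +€267B, deposits 0.
Asset purchase (from non-banks) €233 billion: reserves +€233B, deposits +€233B.
Discount-window loan €284 billion: reserves +€284B, deposits 0.
FX purchase €379 billion: reserves +€379B, deposits 0.
Totals: Δreserves = +€1163B, Δdeposits = +€233B.
Δrequired reserves = 2% × +€233B = +€4.66B.
Δexcess reserves = Δreserves − Δrequired = +€1163B − (+€4.66B) = +€1158.34 billion.

+€1158.34 billion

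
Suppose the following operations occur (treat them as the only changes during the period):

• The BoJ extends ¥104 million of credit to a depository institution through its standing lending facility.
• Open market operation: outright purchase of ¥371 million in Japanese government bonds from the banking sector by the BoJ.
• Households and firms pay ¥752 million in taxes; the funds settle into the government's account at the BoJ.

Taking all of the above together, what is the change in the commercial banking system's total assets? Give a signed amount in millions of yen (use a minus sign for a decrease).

BoJ balance sheet:
  Assets:      Securities +¥371M, Loans to banks +¥104M
  Liabilities: Bank reserves −¥277M, Government deposits +¥752M
Commercial banking system:
  Assets:      Reserves at CB −¥277M, Securities −¥371M
  Liabilities: Checkable deposits −¥752M, Borrowings from CB +¥104M
Change in total bank assets = -¥648 million.

-¥648 million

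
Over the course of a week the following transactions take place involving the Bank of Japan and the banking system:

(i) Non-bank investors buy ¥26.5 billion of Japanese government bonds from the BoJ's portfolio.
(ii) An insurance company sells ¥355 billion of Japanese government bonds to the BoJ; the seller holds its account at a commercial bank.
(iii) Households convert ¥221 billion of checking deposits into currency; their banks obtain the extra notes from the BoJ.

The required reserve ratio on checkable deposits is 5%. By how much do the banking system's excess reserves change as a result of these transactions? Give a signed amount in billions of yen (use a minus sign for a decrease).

Asset sale (to non-banks) ¥26.5 billion: reserves −¥26.5B, deposits −¥26.5B.
Asset purchase (from non-banks) ¥355 billion: reserves +¥355B, deposits +¥355B.
Currency withdrawal ¥221 billion: reserves −¥221B, deposits −¥221B.
Totals: Δreserves = +¥107.5B, Δdeposits = +¥107.5B.
Δrequired reserves = 5% × +¥107.5B = +¥5.375B.
Δexcess reserves = Δreserves − Δrequired = +¥107.5B − (+¥5.375B) = +¥102.125 billion.

+¥102.125 billion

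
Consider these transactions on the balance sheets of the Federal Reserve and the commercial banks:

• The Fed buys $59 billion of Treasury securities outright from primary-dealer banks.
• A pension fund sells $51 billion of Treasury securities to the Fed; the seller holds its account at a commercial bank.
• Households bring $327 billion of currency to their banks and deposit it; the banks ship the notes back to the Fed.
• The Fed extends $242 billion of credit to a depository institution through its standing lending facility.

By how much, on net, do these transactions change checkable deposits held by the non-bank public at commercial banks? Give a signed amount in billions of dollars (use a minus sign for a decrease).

+$378 billion

OMO purchase (from banks) $59 billion: the counterparty is a bank, so public deposits are unchanged → 0.
Asset purchase (from non-banks) $51 billion: non-bank counterparties' bank balances rise → +$51B.
Currency deposit $327 billion: non-bank counterparties' bank balances rise → +$327B.
Discount-window loan $242 billion: the counterparty is a bank, so public deposits are unchanged → 0.
Net: 0 + 51 + 327 + 0 = +$378 billion.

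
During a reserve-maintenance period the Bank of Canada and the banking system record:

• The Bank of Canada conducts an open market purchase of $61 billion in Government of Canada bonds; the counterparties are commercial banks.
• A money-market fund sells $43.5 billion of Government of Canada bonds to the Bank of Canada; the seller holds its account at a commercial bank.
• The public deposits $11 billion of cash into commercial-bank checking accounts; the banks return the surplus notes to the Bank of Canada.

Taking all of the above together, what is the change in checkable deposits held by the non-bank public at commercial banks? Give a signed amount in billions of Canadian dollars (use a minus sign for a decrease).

OMO purchase (from banks) $61 billion: the counterparty is a bank, so public deposits are unchanged → 0.
Asset purchase (from non-banks) $43.5 billion: non-bank counterparties' bank balances rise → +$43.5B.
Currency deposit $11 billion: non-bank counterparties' bank balances rise → +$11B.
Net: 0 + 43.5 + 11 = +$54.5 billion.

+$54.5 billion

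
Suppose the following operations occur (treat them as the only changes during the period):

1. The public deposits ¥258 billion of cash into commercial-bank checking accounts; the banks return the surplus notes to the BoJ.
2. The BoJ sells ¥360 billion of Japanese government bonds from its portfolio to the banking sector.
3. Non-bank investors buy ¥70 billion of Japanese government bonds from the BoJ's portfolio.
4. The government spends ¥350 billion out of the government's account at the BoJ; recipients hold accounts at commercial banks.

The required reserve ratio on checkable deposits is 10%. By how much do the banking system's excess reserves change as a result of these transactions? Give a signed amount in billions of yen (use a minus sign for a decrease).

Currency deposit ¥258 billion: reserves +¥258B, deposits +¥258B.
OMO sale (to banks) ¥360 billion: reserves −¥360B, deposits 0.
Asset sale (to non-banks) ¥70 billion: reserves −¥70B, deposits −¥70B.
Government spending ¥350 billion: reserves +¥350B, deposits +¥350B.
Totals: Δreserves = +¥178B, Δdeposits = +¥538B.
Δrequired reserves = 10% × +¥538B = +¥53.8B.
Δexcess reserves = Δreserves − Δrequired = +¥178B − (+¥53.8B) = +¥124.2 billion.

+¥124.2 billion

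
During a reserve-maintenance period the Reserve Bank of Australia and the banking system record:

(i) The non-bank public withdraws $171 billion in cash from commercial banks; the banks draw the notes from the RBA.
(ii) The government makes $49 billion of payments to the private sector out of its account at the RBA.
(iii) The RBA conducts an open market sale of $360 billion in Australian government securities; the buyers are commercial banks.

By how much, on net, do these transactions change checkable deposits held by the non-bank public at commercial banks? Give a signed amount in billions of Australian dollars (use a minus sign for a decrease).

Currency withdrawal $171 billion: non-bank counterparties' bank balances fall → −$171B.
Government spending $49 billion: non-bank counterparties' bank balances rise → +$49B.
OMO sale (to banks) $360 billion: the counterparty is a bank, so public deposits are unchanged → 0.
Net: −171 + 49 + 0 = -$122 billion.

-$122 billion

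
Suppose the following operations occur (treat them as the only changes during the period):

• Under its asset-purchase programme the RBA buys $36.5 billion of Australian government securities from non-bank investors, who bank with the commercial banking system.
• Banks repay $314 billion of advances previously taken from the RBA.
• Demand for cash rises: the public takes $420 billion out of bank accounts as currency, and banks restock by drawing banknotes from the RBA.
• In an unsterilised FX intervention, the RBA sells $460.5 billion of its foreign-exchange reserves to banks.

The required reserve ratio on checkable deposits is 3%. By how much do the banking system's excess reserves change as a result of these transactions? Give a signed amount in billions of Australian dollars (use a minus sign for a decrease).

-$1146.495 billion

Asset purchase (from non-banks) $36.5 billion: reserves +$36.5B, deposits +$36.5B.
Discount-window repayment $314 billion: reserves −$314B, deposits 0.
Currency withdrawal $420 billion: reserves −$420B, deposits −$420B.
FX sale $460.5 billion: reserves −$460.5B, deposits 0.
Totals: Δreserves = −$1158B, Δdeposits = −$383.5B.
Δrequired reserves = 3% × −$383.5B = −$11.505B.
Δexcess reserves = Δreserves − Δrequired = −$1158B − (−$11.505B) = -$1146.495 billion.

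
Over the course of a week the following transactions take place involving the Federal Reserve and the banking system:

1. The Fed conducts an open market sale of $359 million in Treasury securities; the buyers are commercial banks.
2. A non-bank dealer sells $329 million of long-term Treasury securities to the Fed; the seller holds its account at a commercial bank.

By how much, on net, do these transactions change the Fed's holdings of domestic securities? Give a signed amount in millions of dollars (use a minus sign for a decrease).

-$30 million

OMO sale (to banks) $359 million: securities removed from the Fed's portfolio → −$359M.
Asset purchase (from non-banks) $329 million: securities added to the Fed's portfolio → +$329M.
Net: −359 + 329 = -$30 million.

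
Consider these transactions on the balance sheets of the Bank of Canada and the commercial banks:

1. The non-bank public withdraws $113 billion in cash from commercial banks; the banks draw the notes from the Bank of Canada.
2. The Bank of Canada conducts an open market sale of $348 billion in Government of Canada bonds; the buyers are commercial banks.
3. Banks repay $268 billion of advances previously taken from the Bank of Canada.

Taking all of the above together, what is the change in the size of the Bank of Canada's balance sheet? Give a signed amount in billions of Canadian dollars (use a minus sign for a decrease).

Bank of Canada balance sheet:
  Assets:      Securities −$348B, Loans to banks −$268B
  Liabilities: Bank reserves −$729B, Currency in circulation +$113B
Change in total Bank of Canada assets = -$616 billion.

-$616 billion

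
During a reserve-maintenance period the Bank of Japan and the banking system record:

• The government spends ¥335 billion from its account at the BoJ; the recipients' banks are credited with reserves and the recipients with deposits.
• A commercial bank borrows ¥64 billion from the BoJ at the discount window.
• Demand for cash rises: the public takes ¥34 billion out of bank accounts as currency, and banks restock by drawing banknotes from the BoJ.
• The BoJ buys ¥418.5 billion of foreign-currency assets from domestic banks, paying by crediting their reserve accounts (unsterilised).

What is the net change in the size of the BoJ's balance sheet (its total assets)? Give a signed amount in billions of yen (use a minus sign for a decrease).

BoJ balance sheet:
  Assets:      Loans to banks +¥64B, Foreign assets +¥418.5B
  Liabilities: Bank reserves +¥783.5B, Currency in circulation +¥34B, Government deposits −¥335B
Commercial banking system:
  Assets:      Reserves at CB +¥783.5B, Foreign assets −¥418.5B
  Liabilities: Checkable deposits +¥301B, Borrowings from CB +¥64B
Change in total BoJ assets = +¥482.5 billion.

+¥482.5 billion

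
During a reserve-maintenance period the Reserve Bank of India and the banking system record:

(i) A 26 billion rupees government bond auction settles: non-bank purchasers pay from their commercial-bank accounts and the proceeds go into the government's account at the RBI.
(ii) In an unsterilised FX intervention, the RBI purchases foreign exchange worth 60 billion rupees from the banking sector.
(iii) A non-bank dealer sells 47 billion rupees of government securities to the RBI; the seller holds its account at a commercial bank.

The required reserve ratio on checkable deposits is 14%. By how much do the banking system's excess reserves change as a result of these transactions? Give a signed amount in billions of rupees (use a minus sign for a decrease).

Government account inflow 26 billion rupees: reserves −26B, deposits −26B.
FX purchase 60 billion rupees: reserves +60B, deposits 0.
Asset purchase (from non-banks) 47 billion rupees: reserves +47B, deposits +47B.
Totals: Δreserves = +81B, Δdeposits = +21B.
Δrequired reserves = 14% × +21B = +2.94B.
Δexcess reserves = Δreserves − Δrequired = +81B − (+2.94B) = +78.06 billion.

+78.06 billion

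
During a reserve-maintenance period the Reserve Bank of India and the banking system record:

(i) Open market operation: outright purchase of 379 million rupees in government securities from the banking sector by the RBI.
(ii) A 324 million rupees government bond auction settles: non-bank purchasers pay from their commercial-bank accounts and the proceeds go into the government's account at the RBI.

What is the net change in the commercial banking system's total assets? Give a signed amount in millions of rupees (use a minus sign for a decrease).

OMO purchase (from banks) 379 million rupees: just an asset swap on bank balance sheets → 0.
Government account inflow 324 million rupees: bank balance sheets shrink → −324M.
Net: 0 − 324 = -324 million.

-324 million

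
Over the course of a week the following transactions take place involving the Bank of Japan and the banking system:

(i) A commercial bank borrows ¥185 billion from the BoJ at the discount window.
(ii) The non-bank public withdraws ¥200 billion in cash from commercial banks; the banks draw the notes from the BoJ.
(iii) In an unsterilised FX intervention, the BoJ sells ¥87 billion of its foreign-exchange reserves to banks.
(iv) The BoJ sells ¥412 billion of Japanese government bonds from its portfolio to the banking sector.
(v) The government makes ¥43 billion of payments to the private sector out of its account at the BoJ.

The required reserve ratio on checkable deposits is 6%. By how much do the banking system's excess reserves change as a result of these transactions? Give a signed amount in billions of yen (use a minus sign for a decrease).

-¥461.58 billion

Discount-window loan ¥185 billion: reserves +¥185B, deposits 0.
Currency withdrawal ¥200 billion: reserves −¥200B, deposits −¥200B.
FX sale ¥87 billion: reserves −¥87B, deposits 0.
OMO sale (to banks) ¥412 billion: reserves −¥412B, deposits 0.
Government spending ¥43 billion: reserves +¥43B, deposits +¥43B.
Totals: Δreserves = −¥471B, Δdeposits = −¥157B.
Δrequired reserves = 6% × −¥157B = −¥9.42B.
Δexcess reserves = Δreserves − Δrequired = −¥471B − (−¥9.42B) = -¥461.58 billion.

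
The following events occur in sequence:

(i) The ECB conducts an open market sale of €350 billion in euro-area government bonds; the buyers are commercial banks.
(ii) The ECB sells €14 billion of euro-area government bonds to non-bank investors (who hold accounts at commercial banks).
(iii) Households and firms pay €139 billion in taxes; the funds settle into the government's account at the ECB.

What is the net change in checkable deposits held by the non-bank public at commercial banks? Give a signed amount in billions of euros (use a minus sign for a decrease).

-€153 billion

OMO sale (to banks) €350 billion: the counterparty is a bank, so public deposits are unchanged → 0.
Asset sale (to non-banks) €14 billion: non-bank counterparties' bank balances fall → −€14B.
Government account inflow €139 billion: non-bank counterparties' bank balances fall → −€139B.
Net: 0 − 14 − 139 = -€153 billion.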